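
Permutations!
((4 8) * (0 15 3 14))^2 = (0 3)(14 15)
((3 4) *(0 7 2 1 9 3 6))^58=((0 7 2 1 9 3 4 6))^58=(0 2 9 4)(1 3 6 7)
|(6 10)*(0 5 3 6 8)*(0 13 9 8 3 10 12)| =6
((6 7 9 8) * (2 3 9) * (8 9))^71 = (9)(2 3 8 6 7)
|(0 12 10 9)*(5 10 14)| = 6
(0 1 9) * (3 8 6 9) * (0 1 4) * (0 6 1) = (0 4 6 9)(1 3 8) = [4, 3, 2, 8, 6, 5, 9, 7, 1, 0]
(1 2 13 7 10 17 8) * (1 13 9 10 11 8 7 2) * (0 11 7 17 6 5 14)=[11, 1, 9, 3, 4, 14, 5, 7, 13, 10, 6, 8, 12, 2, 0, 15, 16, 17]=(17)(0 11 8 13 2 9 10 6 5 14)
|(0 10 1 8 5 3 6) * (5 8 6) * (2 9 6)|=6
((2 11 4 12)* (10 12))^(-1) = ((2 11 4 10 12))^(-1) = (2 12 10 4 11)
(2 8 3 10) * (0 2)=(0 2 8 3 10)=[2, 1, 8, 10, 4, 5, 6, 7, 3, 9, 0]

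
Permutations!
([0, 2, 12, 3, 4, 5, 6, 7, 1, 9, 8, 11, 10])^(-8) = (1 12 8 2 10)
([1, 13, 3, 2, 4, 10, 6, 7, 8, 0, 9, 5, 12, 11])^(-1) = (0 9 10 5 11 13 1)(2 3)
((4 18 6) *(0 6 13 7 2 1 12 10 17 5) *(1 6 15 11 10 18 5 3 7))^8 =(18)(0 6 3 11 5 2 17 15 4 7 10)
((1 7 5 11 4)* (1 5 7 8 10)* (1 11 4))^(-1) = (1 11 10 8)(4 5)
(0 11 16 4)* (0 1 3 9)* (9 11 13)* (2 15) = (0 13 9)(1 3 11 16 4)(2 15) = [13, 3, 15, 11, 1, 5, 6, 7, 8, 0, 10, 16, 12, 9, 14, 2, 4]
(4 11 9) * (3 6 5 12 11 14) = [0, 1, 2, 6, 14, 12, 5, 7, 8, 4, 10, 9, 11, 13, 3] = (3 6 5 12 11 9 4 14)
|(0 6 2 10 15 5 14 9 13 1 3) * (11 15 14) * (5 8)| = |(0 6 2 10 14 9 13 1 3)(5 11 15 8)| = 36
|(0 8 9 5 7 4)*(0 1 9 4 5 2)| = 6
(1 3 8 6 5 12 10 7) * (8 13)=(1 3 13 8 6 5 12 10 7)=[0, 3, 2, 13, 4, 12, 5, 1, 6, 9, 7, 11, 10, 8]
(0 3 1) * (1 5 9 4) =[3, 0, 2, 5, 1, 9, 6, 7, 8, 4] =(0 3 5 9 4 1)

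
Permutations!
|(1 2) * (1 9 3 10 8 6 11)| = |(1 2 9 3 10 8 6 11)| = 8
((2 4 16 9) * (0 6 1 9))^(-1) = (0 16 4 2 9 1 6)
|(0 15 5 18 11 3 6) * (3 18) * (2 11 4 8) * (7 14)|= 10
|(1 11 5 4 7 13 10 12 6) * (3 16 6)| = |(1 11 5 4 7 13 10 12 3 16 6)| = 11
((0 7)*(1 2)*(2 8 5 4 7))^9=((0 2 1 8 5 4 7))^9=(0 1 5 7 2 8 4)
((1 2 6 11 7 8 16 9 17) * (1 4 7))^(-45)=(1 11 6 2)(4 16)(7 9)(8 17)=((1 2 6 11)(4 7 8 16 9 17))^(-45)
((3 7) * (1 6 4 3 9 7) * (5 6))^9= (1 3 4 6 5)(7 9)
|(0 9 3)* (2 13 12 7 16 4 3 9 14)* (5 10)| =18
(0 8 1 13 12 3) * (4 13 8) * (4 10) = [10, 8, 2, 0, 13, 5, 6, 7, 1, 9, 4, 11, 3, 12] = (0 10 4 13 12 3)(1 8)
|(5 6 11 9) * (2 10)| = |(2 10)(5 6 11 9)| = 4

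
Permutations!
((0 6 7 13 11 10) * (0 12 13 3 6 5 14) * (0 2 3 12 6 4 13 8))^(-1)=(0 8 12 7 6 10 11 13 4 3 2 14 5)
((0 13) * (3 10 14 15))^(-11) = (0 13)(3 10 14 15) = ((0 13)(3 10 14 15))^(-11)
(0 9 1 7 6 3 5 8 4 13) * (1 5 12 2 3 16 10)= (0 9 5 8 4 13)(1 7 6 16 10)(2 3 12)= [9, 7, 3, 12, 13, 8, 16, 6, 4, 5, 1, 11, 2, 0, 14, 15, 10]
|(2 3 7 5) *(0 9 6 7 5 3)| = 7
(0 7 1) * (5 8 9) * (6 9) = (0 7 1)(5 8 6 9) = [7, 0, 2, 3, 4, 8, 9, 1, 6, 5]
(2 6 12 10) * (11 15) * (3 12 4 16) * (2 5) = [0, 1, 6, 12, 16, 2, 4, 7, 8, 9, 5, 15, 10, 13, 14, 11, 3] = (2 6 4 16 3 12 10 5)(11 15)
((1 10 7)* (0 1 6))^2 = ((0 1 10 7 6))^2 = (0 10 6 1 7)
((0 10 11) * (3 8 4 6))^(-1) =(0 11 10)(3 6 4 8)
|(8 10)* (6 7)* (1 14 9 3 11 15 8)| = |(1 14 9 3 11 15 8 10)(6 7)| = 8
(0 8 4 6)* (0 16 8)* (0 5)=[5, 1, 2, 3, 6, 0, 16, 7, 4, 9, 10, 11, 12, 13, 14, 15, 8]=(0 5)(4 6 16 8)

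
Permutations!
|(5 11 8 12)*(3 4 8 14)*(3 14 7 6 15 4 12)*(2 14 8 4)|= |(2 14 8 3 12 5 11 7 6 15)|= 10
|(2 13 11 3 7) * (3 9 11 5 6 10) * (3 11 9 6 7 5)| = |(2 13 3 5 7)(6 10 11)| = 15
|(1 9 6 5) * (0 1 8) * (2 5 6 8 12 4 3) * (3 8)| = |(0 1 9 3 2 5 12 4 8)| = 9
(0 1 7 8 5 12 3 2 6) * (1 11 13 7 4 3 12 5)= (0 11 13 7 8 1 4 3 2 6)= [11, 4, 6, 2, 3, 5, 0, 8, 1, 9, 10, 13, 12, 7]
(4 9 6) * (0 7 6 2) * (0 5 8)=(0 7 6 4 9 2 5 8)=[7, 1, 5, 3, 9, 8, 4, 6, 0, 2]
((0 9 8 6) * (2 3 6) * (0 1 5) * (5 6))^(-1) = ((0 9 8 2 3 5)(1 6))^(-1) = (0 5 3 2 8 9)(1 6)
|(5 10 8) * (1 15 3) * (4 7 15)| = |(1 4 7 15 3)(5 10 8)| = 15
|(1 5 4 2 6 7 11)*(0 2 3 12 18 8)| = 12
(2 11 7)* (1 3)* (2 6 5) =(1 3)(2 11 7 6 5) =[0, 3, 11, 1, 4, 2, 5, 6, 8, 9, 10, 7]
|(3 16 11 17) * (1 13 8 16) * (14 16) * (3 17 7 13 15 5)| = 12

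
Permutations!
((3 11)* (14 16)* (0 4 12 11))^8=((0 4 12 11 3)(14 16))^8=(16)(0 11 4 3 12)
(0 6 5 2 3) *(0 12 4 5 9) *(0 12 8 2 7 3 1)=(0 6 9 12 4 5 7 3 8 2 1)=[6, 0, 1, 8, 5, 7, 9, 3, 2, 12, 10, 11, 4]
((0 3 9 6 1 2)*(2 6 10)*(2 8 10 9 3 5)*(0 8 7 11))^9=(0 2 10 11 5 8 7)(1 6)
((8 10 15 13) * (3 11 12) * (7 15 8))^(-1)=((3 11 12)(7 15 13)(8 10))^(-1)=(3 12 11)(7 13 15)(8 10)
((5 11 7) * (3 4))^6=((3 4)(5 11 7))^6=(11)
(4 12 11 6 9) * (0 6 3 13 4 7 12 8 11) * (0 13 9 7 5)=[6, 1, 2, 9, 8, 0, 7, 12, 11, 5, 10, 3, 13, 4]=(0 6 7 12 13 4 8 11 3 9 5)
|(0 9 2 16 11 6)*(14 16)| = 7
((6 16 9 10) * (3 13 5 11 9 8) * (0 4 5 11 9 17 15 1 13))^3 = ((0 4 5 9 10 6 16 8 3)(1 13 11 17 15))^3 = (0 9 16)(1 17 13 15 11)(3 5 6)(4 10 8)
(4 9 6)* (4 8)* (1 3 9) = (1 3 9 6 8 4) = [0, 3, 2, 9, 1, 5, 8, 7, 4, 6]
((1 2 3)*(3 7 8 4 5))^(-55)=((1 2 7 8 4 5 3))^(-55)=(1 2 7 8 4 5 3)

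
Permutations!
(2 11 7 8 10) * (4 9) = (2 11 7 8 10)(4 9) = [0, 1, 11, 3, 9, 5, 6, 8, 10, 4, 2, 7]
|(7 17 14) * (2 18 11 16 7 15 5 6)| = |(2 18 11 16 7 17 14 15 5 6)| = 10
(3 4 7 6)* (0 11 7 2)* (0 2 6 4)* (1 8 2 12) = (0 11 7 4 6 3)(1 8 2 12) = [11, 8, 12, 0, 6, 5, 3, 4, 2, 9, 10, 7, 1]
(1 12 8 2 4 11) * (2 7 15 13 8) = (1 12 2 4 11)(7 15 13 8) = [0, 12, 4, 3, 11, 5, 6, 15, 7, 9, 10, 1, 2, 8, 14, 13]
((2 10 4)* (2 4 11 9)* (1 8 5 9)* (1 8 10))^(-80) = ((1 10 11 8 5 9 2))^(-80) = (1 5 10 9 11 2 8)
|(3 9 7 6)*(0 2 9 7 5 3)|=7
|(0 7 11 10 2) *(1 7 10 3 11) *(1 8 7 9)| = 6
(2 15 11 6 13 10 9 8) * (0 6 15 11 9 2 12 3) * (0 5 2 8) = (0 6 13 10 8 12 3 5 2 11 15 9) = [6, 1, 11, 5, 4, 2, 13, 7, 12, 0, 8, 15, 3, 10, 14, 9]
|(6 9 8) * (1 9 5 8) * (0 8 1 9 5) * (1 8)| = |(9)(0 1 5 8 6)| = 5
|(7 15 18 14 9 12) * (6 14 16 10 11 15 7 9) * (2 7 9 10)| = |(2 7 9 12 10 11 15 18 16)(6 14)| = 18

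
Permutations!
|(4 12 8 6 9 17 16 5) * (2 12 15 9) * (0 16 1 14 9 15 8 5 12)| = 8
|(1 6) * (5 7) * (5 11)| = 6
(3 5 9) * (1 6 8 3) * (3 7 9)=(1 6 8 7 9)(3 5)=[0, 6, 2, 5, 4, 3, 8, 9, 7, 1]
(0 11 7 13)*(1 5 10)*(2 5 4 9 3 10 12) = (0 11 7 13)(1 4 9 3 10)(2 5 12) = [11, 4, 5, 10, 9, 12, 6, 13, 8, 3, 1, 7, 2, 0]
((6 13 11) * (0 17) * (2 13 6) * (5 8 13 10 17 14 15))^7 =(0 2 8 14 10 13 15 17 11 5)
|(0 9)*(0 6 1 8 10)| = |(0 9 6 1 8 10)| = 6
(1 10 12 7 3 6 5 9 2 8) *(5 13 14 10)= (1 5 9 2 8)(3 6 13 14 10 12 7)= [0, 5, 8, 6, 4, 9, 13, 3, 1, 2, 12, 11, 7, 14, 10]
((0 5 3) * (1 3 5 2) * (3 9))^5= ((0 2 1 9 3))^5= (9)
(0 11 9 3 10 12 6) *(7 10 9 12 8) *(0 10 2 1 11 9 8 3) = (0 9)(1 11 12 6 10 3 8 7 2) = [9, 11, 1, 8, 4, 5, 10, 2, 7, 0, 3, 12, 6]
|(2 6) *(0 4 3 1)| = 4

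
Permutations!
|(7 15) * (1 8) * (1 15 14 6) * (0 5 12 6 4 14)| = |(0 5 12 6 1 8 15 7)(4 14)| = 8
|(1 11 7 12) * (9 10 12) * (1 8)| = |(1 11 7 9 10 12 8)| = 7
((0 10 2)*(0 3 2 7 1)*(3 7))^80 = (0 3 7)(1 10 2)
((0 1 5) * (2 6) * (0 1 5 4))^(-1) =(0 4 1 5)(2 6)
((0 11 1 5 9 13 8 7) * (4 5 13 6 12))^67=(0 11 1 13 8 7)(4 9 12 5 6)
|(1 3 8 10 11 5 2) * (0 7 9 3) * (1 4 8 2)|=11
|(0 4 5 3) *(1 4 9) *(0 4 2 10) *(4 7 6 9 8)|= |(0 8 4 5 3 7 6 9 1 2 10)|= 11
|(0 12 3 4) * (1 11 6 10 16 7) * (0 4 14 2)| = 30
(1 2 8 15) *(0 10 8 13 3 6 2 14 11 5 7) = (0 10 8 15 1 14 11 5 7)(2 13 3 6) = [10, 14, 13, 6, 4, 7, 2, 0, 15, 9, 8, 5, 12, 3, 11, 1]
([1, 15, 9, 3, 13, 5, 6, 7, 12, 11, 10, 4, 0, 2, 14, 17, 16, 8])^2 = (0 15 8)(1 17 12)(2 11 13 9 4)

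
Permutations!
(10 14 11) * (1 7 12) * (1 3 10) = (1 7 12 3 10 14 11) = [0, 7, 2, 10, 4, 5, 6, 12, 8, 9, 14, 1, 3, 13, 11]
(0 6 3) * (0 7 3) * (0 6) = (3 7) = [0, 1, 2, 7, 4, 5, 6, 3]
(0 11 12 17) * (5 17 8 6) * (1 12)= (0 11 1 12 8 6 5 17)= [11, 12, 2, 3, 4, 17, 5, 7, 6, 9, 10, 1, 8, 13, 14, 15, 16, 0]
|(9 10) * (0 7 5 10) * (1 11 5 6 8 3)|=|(0 7 6 8 3 1 11 5 10 9)|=10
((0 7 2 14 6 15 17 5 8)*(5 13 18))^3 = ((0 7 2 14 6 15 17 13 18 5 8))^3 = (0 14 17 5 7 6 13 8 2 15 18)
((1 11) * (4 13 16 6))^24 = ((1 11)(4 13 16 6))^24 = (16)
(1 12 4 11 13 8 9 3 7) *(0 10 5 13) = (0 10 5 13 8 9 3 7 1 12 4 11) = [10, 12, 2, 7, 11, 13, 6, 1, 9, 3, 5, 0, 4, 8]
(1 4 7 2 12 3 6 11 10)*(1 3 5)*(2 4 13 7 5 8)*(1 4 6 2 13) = (2 12 8 13 7 6 11 10 3)(4 5) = [0, 1, 12, 2, 5, 4, 11, 6, 13, 9, 3, 10, 8, 7]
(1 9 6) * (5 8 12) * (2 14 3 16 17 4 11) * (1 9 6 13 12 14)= (1 6 9 13 12 5 8 14 3 16 17 4 11 2)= [0, 6, 1, 16, 11, 8, 9, 7, 14, 13, 10, 2, 5, 12, 3, 15, 17, 4]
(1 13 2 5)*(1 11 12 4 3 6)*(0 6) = (0 6 1 13 2 5 11 12 4 3) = [6, 13, 5, 0, 3, 11, 1, 7, 8, 9, 10, 12, 4, 2]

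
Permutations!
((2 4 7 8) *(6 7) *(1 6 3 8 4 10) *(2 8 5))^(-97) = ((1 6 7 4 3 5 2 10))^(-97) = (1 10 2 5 3 4 7 6)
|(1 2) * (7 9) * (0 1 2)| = 2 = |(0 1)(7 9)|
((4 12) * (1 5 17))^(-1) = ((1 5 17)(4 12))^(-1) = (1 17 5)(4 12)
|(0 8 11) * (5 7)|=|(0 8 11)(5 7)|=6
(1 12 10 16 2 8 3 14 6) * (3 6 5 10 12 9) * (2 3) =[0, 9, 8, 14, 4, 10, 1, 7, 6, 2, 16, 11, 12, 13, 5, 15, 3] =(1 9 2 8 6)(3 14 5 10 16)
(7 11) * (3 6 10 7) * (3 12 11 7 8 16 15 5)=(3 6 10 8 16 15 5)(11 12)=[0, 1, 2, 6, 4, 3, 10, 7, 16, 9, 8, 12, 11, 13, 14, 5, 15]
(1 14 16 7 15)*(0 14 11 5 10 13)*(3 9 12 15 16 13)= (0 14 13)(1 11 5 10 3 9 12 15)(7 16)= [14, 11, 2, 9, 4, 10, 6, 16, 8, 12, 3, 5, 15, 0, 13, 1, 7]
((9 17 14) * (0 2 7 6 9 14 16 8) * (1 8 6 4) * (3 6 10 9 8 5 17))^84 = ((0 2 7 4 1 5 17 16 10 9 3 6 8))^84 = (0 17 8 5 6 1 3 4 9 7 10 2 16)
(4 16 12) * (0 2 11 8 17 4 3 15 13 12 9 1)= (0 2 11 8 17 4 16 9 1)(3 15 13 12)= [2, 0, 11, 15, 16, 5, 6, 7, 17, 1, 10, 8, 3, 12, 14, 13, 9, 4]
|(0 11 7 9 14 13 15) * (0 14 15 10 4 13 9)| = 3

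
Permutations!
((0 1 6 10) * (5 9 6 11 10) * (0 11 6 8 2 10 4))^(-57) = ((0 1 6 5 9 8 2 10 11 4))^(-57) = (0 5 2 4 6 8 11 1 9 10)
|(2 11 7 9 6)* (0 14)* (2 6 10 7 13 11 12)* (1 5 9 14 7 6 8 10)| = 6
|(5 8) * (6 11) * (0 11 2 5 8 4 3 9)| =|(0 11 6 2 5 4 3 9)| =8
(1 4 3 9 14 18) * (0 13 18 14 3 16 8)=(0 13 18 1 4 16 8)(3 9)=[13, 4, 2, 9, 16, 5, 6, 7, 0, 3, 10, 11, 12, 18, 14, 15, 8, 17, 1]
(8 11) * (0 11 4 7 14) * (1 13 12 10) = (0 11 8 4 7 14)(1 13 12 10) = [11, 13, 2, 3, 7, 5, 6, 14, 4, 9, 1, 8, 10, 12, 0]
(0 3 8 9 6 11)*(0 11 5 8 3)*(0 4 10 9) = [4, 1, 2, 3, 10, 8, 5, 7, 0, 6, 9, 11] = (11)(0 4 10 9 6 5 8)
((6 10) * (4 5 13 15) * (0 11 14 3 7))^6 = ((0 11 14 3 7)(4 5 13 15)(6 10))^6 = (0 11 14 3 7)(4 13)(5 15)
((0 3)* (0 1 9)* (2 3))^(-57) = (0 1 2 9 3)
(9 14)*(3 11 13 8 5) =[0, 1, 2, 11, 4, 3, 6, 7, 5, 14, 10, 13, 12, 8, 9] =(3 11 13 8 5)(9 14)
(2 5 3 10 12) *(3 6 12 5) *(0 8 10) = (0 8 10 5 6 12 2 3) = [8, 1, 3, 0, 4, 6, 12, 7, 10, 9, 5, 11, 2]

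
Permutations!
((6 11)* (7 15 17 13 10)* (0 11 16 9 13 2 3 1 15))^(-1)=((0 11 6 16 9 13 10 7)(1 15 17 2 3))^(-1)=(0 7 10 13 9 16 6 11)(1 3 2 17 15)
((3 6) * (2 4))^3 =((2 4)(3 6))^3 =(2 4)(3 6)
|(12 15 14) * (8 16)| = 6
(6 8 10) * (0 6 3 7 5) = (0 6 8 10 3 7 5) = [6, 1, 2, 7, 4, 0, 8, 5, 10, 9, 3]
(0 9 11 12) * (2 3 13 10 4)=(0 9 11 12)(2 3 13 10 4)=[9, 1, 3, 13, 2, 5, 6, 7, 8, 11, 4, 12, 0, 10]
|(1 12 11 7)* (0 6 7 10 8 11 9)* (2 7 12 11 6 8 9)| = |(0 8 6 12 2 7 1 11 10 9)| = 10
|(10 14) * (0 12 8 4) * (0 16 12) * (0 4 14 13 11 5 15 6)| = |(0 4 16 12 8 14 10 13 11 5 15 6)| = 12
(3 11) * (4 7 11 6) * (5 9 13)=[0, 1, 2, 6, 7, 9, 4, 11, 8, 13, 10, 3, 12, 5]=(3 6 4 7 11)(5 9 13)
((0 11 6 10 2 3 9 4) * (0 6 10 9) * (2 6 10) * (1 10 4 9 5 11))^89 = ((0 1 10 6 5 11 2 3))^89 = (0 1 10 6 5 11 2 3)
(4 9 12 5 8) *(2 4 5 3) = (2 4 9 12 3)(5 8) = [0, 1, 4, 2, 9, 8, 6, 7, 5, 12, 10, 11, 3]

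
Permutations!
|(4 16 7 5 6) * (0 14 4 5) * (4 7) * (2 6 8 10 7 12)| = |(0 14 12 2 6 5 8 10 7)(4 16)| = 18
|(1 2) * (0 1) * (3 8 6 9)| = 12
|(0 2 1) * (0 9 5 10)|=|(0 2 1 9 5 10)|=6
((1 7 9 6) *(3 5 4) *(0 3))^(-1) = (0 4 5 3)(1 6 9 7)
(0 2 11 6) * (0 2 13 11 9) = (0 13 11 6 2 9) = [13, 1, 9, 3, 4, 5, 2, 7, 8, 0, 10, 6, 12, 11]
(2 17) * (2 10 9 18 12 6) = (2 17 10 9 18 12 6) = [0, 1, 17, 3, 4, 5, 2, 7, 8, 18, 9, 11, 6, 13, 14, 15, 16, 10, 12]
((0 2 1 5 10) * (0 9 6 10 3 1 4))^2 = (0 4 2)(1 3 5)(6 9 10)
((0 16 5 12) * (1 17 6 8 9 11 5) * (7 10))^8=((0 16 1 17 6 8 9 11 5 12)(7 10))^8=(0 5 9 6 1)(8 17 16 12 11)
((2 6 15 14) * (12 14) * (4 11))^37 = (2 15 14 6 12)(4 11)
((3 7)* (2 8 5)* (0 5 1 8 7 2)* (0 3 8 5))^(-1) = (1 8 7 2 3 5)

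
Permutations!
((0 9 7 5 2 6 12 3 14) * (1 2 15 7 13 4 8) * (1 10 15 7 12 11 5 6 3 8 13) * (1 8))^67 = (0 2 15 9 3 12 8 14 1 10)(4 13)(5 11 6 7)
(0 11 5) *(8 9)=(0 11 5)(8 9)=[11, 1, 2, 3, 4, 0, 6, 7, 9, 8, 10, 5]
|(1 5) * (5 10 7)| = |(1 10 7 5)| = 4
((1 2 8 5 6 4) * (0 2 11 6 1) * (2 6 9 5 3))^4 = (11)(0 6 4)(2 8 3)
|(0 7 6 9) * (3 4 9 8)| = |(0 7 6 8 3 4 9)| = 7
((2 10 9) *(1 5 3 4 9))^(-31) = (1 9 5 2 3 10 4)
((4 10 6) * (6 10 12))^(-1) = (4 6 12) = ((4 12 6))^(-1)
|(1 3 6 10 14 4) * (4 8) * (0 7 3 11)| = 10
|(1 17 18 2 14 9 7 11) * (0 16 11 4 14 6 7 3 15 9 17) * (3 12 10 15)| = |(0 16 11 1)(2 6 7 4 14 17 18)(9 12 10 15)| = 28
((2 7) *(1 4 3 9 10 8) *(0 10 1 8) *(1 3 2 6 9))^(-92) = (10)(1 3 9 6 7 2 4)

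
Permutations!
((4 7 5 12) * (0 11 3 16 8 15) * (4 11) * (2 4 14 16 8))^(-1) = ((0 14 16 2 4 7 5 12 11 3 8 15))^(-1) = (0 15 8 3 11 12 5 7 4 2 16 14)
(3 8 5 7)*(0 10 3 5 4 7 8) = (0 10 3)(4 7 5 8) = [10, 1, 2, 0, 7, 8, 6, 5, 4, 9, 3]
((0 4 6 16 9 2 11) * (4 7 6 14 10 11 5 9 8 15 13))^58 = ((0 7 6 16 8 15 13 4 14 10 11)(2 5 9))^58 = (0 16 13 10 7 8 4 11 6 15 14)(2 5 9)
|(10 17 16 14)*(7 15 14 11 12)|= 8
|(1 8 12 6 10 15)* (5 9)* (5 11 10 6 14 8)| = |(1 5 9 11 10 15)(8 12 14)| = 6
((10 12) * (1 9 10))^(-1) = ((1 9 10 12))^(-1) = (1 12 10 9)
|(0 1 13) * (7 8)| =6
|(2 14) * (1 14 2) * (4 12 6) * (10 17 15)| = |(1 14)(4 12 6)(10 17 15)| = 6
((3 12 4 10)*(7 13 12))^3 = (3 12)(4 7)(10 13)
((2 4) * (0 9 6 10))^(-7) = ((0 9 6 10)(2 4))^(-7) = (0 9 6 10)(2 4)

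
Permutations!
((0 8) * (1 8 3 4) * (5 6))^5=((0 3 4 1 8)(5 6))^5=(8)(5 6)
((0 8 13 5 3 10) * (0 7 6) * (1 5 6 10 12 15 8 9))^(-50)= ((0 9 1 5 3 12 15 8 13 6)(7 10))^(-50)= (15)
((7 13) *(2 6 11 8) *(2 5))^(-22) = ((2 6 11 8 5)(7 13))^(-22) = (13)(2 8 6 5 11)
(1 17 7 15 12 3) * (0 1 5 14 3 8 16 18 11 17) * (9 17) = (0 1)(3 5 14)(7 15 12 8 16 18 11 9 17) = [1, 0, 2, 5, 4, 14, 6, 15, 16, 17, 10, 9, 8, 13, 3, 12, 18, 7, 11]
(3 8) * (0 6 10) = (0 6 10)(3 8) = [6, 1, 2, 8, 4, 5, 10, 7, 3, 9, 0]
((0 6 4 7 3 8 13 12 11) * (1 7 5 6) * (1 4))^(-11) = (13)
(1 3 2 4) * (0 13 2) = (0 13 2 4 1 3) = [13, 3, 4, 0, 1, 5, 6, 7, 8, 9, 10, 11, 12, 2]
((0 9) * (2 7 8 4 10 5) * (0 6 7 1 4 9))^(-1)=(1 2 5 10 4)(6 9 8 7)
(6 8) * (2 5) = (2 5)(6 8) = [0, 1, 5, 3, 4, 2, 8, 7, 6]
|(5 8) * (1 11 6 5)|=|(1 11 6 5 8)|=5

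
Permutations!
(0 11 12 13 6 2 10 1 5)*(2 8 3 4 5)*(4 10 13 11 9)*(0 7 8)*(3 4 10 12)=(0 9 10 1 2 13 6)(3 12 11)(4 5 7 8)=[9, 2, 13, 12, 5, 7, 0, 8, 4, 10, 1, 3, 11, 6]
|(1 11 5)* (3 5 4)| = 5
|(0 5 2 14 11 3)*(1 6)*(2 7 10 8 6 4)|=12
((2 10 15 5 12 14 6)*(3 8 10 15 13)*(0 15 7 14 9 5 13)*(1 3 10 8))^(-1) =((0 15 13 10)(1 3)(2 7 14 6)(5 12 9))^(-1) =(0 10 13 15)(1 3)(2 6 14 7)(5 9 12)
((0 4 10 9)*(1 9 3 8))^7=((0 4 10 3 8 1 9))^7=(10)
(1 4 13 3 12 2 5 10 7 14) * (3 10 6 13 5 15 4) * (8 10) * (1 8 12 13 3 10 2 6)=(1 10 7 14 8 2 15 4 5)(3 13 12 6)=[0, 10, 15, 13, 5, 1, 3, 14, 2, 9, 7, 11, 6, 12, 8, 4]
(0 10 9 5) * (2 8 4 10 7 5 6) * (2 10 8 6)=(0 7 5)(2 6 10 9)(4 8)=[7, 1, 6, 3, 8, 0, 10, 5, 4, 2, 9]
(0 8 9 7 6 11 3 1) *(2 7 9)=[8, 0, 7, 1, 4, 5, 11, 6, 2, 9, 10, 3]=(0 8 2 7 6 11 3 1)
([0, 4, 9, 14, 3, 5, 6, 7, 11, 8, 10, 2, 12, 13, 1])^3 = (1 14 3 4)(2 11 8 9)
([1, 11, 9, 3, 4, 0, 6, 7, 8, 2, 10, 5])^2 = (0 11)(1 5)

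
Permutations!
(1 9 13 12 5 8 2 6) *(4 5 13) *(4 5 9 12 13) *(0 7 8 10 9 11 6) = (13)(0 7 8 2)(1 12 4 11 6)(5 10 9) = [7, 12, 0, 3, 11, 10, 1, 8, 2, 5, 9, 6, 4, 13]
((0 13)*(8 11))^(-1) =(0 13)(8 11)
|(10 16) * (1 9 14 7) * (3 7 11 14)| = 4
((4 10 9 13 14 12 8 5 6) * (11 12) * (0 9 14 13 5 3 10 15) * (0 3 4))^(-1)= ((0 9 5 6)(3 10 14 11 12 8 4 15))^(-1)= (0 6 5 9)(3 15 4 8 12 11 14 10)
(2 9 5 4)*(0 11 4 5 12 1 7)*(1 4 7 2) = (0 11 7)(1 2 9 12 4) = [11, 2, 9, 3, 1, 5, 6, 0, 8, 12, 10, 7, 4]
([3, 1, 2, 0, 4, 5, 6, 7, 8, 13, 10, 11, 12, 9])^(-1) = [3, 1, 2, 0, 4, 5, 6, 7, 8, 13, 10, 11, 12, 9]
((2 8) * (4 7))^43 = (2 8)(4 7)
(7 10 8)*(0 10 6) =(0 10 8 7 6) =[10, 1, 2, 3, 4, 5, 0, 6, 7, 9, 8]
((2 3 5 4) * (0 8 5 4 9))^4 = ((0 8 5 9)(2 3 4))^4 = (9)(2 3 4)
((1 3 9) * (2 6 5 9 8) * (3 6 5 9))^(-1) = ((1 6 9)(2 5 3 8))^(-1) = (1 9 6)(2 8 3 5)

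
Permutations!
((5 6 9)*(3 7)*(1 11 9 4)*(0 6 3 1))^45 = (1 5)(3 11)(7 9) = ((0 6 4)(1 11 9 5 3 7))^45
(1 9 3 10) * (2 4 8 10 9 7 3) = (1 7 3 9 2 4 8 10) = [0, 7, 4, 9, 8, 5, 6, 3, 10, 2, 1]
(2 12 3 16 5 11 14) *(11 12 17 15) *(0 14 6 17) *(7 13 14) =[7, 1, 0, 16, 4, 12, 17, 13, 8, 9, 10, 6, 3, 14, 2, 11, 5, 15] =(0 7 13 14 2)(3 16 5 12)(6 17 15 11)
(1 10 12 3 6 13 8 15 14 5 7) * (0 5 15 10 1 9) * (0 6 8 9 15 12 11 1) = [5, 0, 2, 8, 4, 7, 13, 15, 10, 6, 11, 1, 3, 9, 12, 14] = (0 5 7 15 14 12 3 8 10 11 1)(6 13 9)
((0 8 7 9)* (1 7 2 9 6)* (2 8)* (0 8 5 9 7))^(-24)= (9)(0 2 7 6 1)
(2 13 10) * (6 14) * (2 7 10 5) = (2 13 5)(6 14)(7 10) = [0, 1, 13, 3, 4, 2, 14, 10, 8, 9, 7, 11, 12, 5, 6]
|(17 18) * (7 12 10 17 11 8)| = 7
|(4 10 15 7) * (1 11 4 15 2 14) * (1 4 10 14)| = |(1 11 10 2)(4 14)(7 15)| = 4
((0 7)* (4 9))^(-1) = (0 7)(4 9)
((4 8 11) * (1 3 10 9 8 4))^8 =((1 3 10 9 8 11))^8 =(1 10 8)(3 9 11)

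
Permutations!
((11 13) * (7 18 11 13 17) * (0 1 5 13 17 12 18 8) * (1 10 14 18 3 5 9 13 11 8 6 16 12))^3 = (0 18 10 8 14)(1 17 16 5 9 7 12 11 13 6 3)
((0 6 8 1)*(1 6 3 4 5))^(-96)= (8)(0 1 5 4 3)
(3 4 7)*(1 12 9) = [0, 12, 2, 4, 7, 5, 6, 3, 8, 1, 10, 11, 9] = (1 12 9)(3 4 7)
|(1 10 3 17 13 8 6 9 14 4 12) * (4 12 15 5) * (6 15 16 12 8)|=|(1 10 3 17 13 6 9 14 8 15 5 4 16 12)|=14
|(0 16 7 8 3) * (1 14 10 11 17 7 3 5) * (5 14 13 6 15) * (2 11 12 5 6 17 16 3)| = |(0 3)(1 13 17 7 8 14 10 12 5)(2 11 16)(6 15)| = 18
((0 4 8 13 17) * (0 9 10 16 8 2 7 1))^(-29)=(0 4 2 7 1)(8 13 17 9 10 16)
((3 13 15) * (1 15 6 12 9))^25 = (1 6 15 12 3 9 13)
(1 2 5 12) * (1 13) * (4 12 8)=(1 2 5 8 4 12 13)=[0, 2, 5, 3, 12, 8, 6, 7, 4, 9, 10, 11, 13, 1]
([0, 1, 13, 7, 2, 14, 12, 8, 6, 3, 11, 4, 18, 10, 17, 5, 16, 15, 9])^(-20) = (3 7 8 6 12 18 9)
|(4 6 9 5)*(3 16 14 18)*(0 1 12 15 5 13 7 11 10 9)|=140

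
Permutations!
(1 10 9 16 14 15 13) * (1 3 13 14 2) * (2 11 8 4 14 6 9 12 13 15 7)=(1 10 12 13 3 15 6 9 16 11 8 4 14 7 2)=[0, 10, 1, 15, 14, 5, 9, 2, 4, 16, 12, 8, 13, 3, 7, 6, 11]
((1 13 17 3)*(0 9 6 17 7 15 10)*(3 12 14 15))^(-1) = (0 10 15 14 12 17 6 9)(1 3 7 13) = ((0 9 6 17 12 14 15 10)(1 13 7 3))^(-1)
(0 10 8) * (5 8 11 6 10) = [5, 1, 2, 3, 4, 8, 10, 7, 0, 9, 11, 6] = (0 5 8)(6 10 11)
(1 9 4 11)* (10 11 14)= (1 9 4 14 10 11)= [0, 9, 2, 3, 14, 5, 6, 7, 8, 4, 11, 1, 12, 13, 10]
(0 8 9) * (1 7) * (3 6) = (0 8 9)(1 7)(3 6) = [8, 7, 2, 6, 4, 5, 3, 1, 9, 0]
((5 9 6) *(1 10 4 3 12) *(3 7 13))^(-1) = (1 12 3 13 7 4 10)(5 6 9)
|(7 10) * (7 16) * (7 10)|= 2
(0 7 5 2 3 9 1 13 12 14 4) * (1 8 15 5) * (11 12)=(0 7 1 13 11 12 14 4)(2 3 9 8 15 5)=[7, 13, 3, 9, 0, 2, 6, 1, 15, 8, 10, 12, 14, 11, 4, 5]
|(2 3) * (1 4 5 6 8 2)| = 7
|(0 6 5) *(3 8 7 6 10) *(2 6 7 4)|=8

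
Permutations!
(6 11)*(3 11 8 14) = (3 11 6 8 14) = [0, 1, 2, 11, 4, 5, 8, 7, 14, 9, 10, 6, 12, 13, 3]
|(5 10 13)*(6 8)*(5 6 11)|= |(5 10 13 6 8 11)|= 6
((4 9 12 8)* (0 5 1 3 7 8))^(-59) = ((0 5 1 3 7 8 4 9 12))^(-59) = (0 7 12 3 9 1 4 5 8)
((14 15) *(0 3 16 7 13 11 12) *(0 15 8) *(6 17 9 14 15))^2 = ((0 3 16 7 13 11 12 6 17 9 14 8))^2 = (0 16 13 12 17 14)(3 7 11 6 9 8)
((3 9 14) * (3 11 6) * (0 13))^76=(3 9 14 11 6)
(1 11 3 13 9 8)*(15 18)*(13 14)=[0, 11, 2, 14, 4, 5, 6, 7, 1, 8, 10, 3, 12, 9, 13, 18, 16, 17, 15]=(1 11 3 14 13 9 8)(15 18)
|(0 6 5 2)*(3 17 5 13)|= |(0 6 13 3 17 5 2)|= 7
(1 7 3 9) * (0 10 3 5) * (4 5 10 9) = (0 9 1 7 10 3 4 5) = [9, 7, 2, 4, 5, 0, 6, 10, 8, 1, 3]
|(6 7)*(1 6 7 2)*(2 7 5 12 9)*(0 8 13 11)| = |(0 8 13 11)(1 6 7 5 12 9 2)| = 28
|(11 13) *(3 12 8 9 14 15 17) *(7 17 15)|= |(3 12 8 9 14 7 17)(11 13)|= 14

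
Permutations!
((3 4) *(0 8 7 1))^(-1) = ((0 8 7 1)(3 4))^(-1) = (0 1 7 8)(3 4)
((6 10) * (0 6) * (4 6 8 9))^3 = ((0 8 9 4 6 10))^3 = (0 4)(6 8)(9 10)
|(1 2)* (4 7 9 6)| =|(1 2)(4 7 9 6)| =4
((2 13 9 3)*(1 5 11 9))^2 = ((1 5 11 9 3 2 13))^2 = (1 11 3 13 5 9 2)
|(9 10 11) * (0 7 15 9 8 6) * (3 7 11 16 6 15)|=8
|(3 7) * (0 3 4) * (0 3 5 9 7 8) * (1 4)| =8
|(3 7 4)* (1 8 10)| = 3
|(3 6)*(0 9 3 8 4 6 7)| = |(0 9 3 7)(4 6 8)| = 12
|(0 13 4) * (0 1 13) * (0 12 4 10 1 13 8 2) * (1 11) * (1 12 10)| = 9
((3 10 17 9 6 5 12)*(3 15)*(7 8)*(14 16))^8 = ((3 10 17 9 6 5 12 15)(7 8)(14 16))^8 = (17)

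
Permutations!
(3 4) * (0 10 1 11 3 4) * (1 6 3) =(0 10 6 3)(1 11) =[10, 11, 2, 0, 4, 5, 3, 7, 8, 9, 6, 1]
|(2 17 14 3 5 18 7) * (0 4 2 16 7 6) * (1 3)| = 10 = |(0 4 2 17 14 1 3 5 18 6)(7 16)|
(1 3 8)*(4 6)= [0, 3, 2, 8, 6, 5, 4, 7, 1]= (1 3 8)(4 6)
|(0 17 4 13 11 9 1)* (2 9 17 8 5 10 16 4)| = 12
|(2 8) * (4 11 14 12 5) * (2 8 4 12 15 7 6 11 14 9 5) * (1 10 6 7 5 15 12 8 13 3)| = 20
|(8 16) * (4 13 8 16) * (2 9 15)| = |(16)(2 9 15)(4 13 8)| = 3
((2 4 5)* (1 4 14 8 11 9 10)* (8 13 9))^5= (1 13 5 10 14 4 9 2)(8 11)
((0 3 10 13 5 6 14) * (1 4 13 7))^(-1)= (0 14 6 5 13 4 1 7 10 3)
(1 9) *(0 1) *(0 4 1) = (1 9 4) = [0, 9, 2, 3, 1, 5, 6, 7, 8, 4]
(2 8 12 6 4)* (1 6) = (1 6 4 2 8 12) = [0, 6, 8, 3, 2, 5, 4, 7, 12, 9, 10, 11, 1]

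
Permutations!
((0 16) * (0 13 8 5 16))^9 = ((5 16 13 8))^9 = (5 16 13 8)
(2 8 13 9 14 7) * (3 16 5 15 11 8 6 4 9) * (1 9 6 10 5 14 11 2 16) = [0, 9, 10, 1, 6, 15, 4, 16, 13, 11, 5, 8, 12, 3, 7, 2, 14] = (1 9 11 8 13 3)(2 10 5 15)(4 6)(7 16 14)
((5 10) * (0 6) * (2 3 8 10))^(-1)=((0 6)(2 3 8 10 5))^(-1)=(0 6)(2 5 10 8 3)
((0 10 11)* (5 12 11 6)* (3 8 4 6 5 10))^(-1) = (0 11 12 5 10 6 4 8 3)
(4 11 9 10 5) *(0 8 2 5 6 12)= [8, 1, 5, 3, 11, 4, 12, 7, 2, 10, 6, 9, 0]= (0 8 2 5 4 11 9 10 6 12)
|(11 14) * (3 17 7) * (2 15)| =6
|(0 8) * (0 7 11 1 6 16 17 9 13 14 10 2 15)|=|(0 8 7 11 1 6 16 17 9 13 14 10 2 15)|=14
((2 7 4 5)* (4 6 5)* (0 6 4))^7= (0 6 5 2 7 4)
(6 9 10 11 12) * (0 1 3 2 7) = (0 1 3 2 7)(6 9 10 11 12) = [1, 3, 7, 2, 4, 5, 9, 0, 8, 10, 11, 12, 6]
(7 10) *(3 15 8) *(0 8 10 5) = (0 8 3 15 10 7 5) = [8, 1, 2, 15, 4, 0, 6, 5, 3, 9, 7, 11, 12, 13, 14, 10]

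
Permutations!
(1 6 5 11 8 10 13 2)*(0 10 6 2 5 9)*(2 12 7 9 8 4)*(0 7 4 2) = (0 10 13 5 11 2 1 12 4)(6 8)(7 9) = [10, 12, 1, 3, 0, 11, 8, 9, 6, 7, 13, 2, 4, 5]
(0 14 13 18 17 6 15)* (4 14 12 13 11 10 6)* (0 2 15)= (0 12 13 18 17 4 14 11 10 6)(2 15)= [12, 1, 15, 3, 14, 5, 0, 7, 8, 9, 6, 10, 13, 18, 11, 2, 16, 4, 17]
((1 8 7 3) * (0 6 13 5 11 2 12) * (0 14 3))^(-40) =(0 3 11)(1 2 6)(5 7 14)(8 12 13)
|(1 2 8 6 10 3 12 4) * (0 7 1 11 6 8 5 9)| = 6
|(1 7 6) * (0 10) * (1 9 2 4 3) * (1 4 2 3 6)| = |(0 10)(1 7)(3 4 6 9)| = 4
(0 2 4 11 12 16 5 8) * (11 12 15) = (0 2 4 12 16 5 8)(11 15) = [2, 1, 4, 3, 12, 8, 6, 7, 0, 9, 10, 15, 16, 13, 14, 11, 5]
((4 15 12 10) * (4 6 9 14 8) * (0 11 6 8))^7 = ((0 11 6 9 14)(4 15 12 10 8))^7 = (0 6 14 11 9)(4 12 8 15 10)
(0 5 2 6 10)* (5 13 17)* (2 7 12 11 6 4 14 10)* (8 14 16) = (0 13 17 5 7 12 11 6 2 4 16 8 14 10) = [13, 1, 4, 3, 16, 7, 2, 12, 14, 9, 0, 6, 11, 17, 10, 15, 8, 5]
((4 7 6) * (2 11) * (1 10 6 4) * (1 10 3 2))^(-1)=((1 3 2 11)(4 7)(6 10))^(-1)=(1 11 2 3)(4 7)(6 10)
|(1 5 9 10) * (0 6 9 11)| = 7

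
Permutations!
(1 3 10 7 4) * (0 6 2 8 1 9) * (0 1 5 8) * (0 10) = (0 6 2 10 7 4 9 1 3)(5 8) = [6, 3, 10, 0, 9, 8, 2, 4, 5, 1, 7]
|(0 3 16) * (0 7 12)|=5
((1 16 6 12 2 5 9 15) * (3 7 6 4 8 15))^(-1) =(1 15 8 4 16)(2 12 6 7 3 9 5)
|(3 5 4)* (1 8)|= |(1 8)(3 5 4)|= 6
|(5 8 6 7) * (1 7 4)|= |(1 7 5 8 6 4)|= 6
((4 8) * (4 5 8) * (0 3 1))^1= (0 3 1)(5 8)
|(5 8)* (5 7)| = |(5 8 7)| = 3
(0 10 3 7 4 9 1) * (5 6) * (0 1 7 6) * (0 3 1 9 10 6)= (0 6 5 3)(1 9 7 4 10)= [6, 9, 2, 0, 10, 3, 5, 4, 8, 7, 1]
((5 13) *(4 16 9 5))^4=(4 13 5 9 16)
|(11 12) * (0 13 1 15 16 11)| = |(0 13 1 15 16 11 12)| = 7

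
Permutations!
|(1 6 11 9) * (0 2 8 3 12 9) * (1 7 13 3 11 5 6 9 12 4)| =12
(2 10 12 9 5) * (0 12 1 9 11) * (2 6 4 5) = [12, 9, 10, 3, 5, 6, 4, 7, 8, 2, 1, 0, 11] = (0 12 11)(1 9 2 10)(4 5 6)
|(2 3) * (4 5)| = 2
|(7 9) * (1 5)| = 2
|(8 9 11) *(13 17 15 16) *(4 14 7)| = 12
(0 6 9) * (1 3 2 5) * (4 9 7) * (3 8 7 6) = [3, 8, 5, 2, 9, 1, 6, 4, 7, 0] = (0 3 2 5 1 8 7 4 9)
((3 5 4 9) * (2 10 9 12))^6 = (2 12 4 5 3 9 10)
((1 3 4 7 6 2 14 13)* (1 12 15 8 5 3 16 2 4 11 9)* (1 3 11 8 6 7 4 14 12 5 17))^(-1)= ((1 16 2 12 15 6 14 13 5 11 9 3 8 17))^(-1)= (1 17 8 3 9 11 5 13 14 6 15 12 2 16)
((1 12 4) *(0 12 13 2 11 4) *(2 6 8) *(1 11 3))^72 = (13)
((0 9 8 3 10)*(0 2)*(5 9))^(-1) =(0 2 10 3 8 9 5)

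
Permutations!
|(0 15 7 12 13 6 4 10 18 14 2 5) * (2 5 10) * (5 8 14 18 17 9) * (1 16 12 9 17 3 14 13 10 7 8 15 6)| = |(18)(0 6 4 2 7 9 5)(1 16 12 10 3 14 15 8 13)| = 63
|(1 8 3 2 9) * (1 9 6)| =|(9)(1 8 3 2 6)| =5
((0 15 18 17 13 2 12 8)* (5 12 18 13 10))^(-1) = (0 8 12 5 10 17 18 2 13 15)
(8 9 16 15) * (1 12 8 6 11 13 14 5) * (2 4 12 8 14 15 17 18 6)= (1 8 9 16 17 18 6 11 13 15 2 4 12 14 5)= [0, 8, 4, 3, 12, 1, 11, 7, 9, 16, 10, 13, 14, 15, 5, 2, 17, 18, 6]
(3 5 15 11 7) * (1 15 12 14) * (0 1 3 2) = (0 1 15 11 7 2)(3 5 12 14) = [1, 15, 0, 5, 4, 12, 6, 2, 8, 9, 10, 7, 14, 13, 3, 11]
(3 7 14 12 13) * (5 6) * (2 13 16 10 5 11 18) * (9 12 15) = (2 13 3 7 14 15 9 12 16 10 5 6 11 18) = [0, 1, 13, 7, 4, 6, 11, 14, 8, 12, 5, 18, 16, 3, 15, 9, 10, 17, 2]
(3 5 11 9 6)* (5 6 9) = (3 6)(5 11) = [0, 1, 2, 6, 4, 11, 3, 7, 8, 9, 10, 5]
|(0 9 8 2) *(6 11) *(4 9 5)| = |(0 5 4 9 8 2)(6 11)| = 6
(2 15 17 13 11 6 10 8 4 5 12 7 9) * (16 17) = (2 15 16 17 13 11 6 10 8 4 5 12 7 9) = [0, 1, 15, 3, 5, 12, 10, 9, 4, 2, 8, 6, 7, 11, 14, 16, 17, 13]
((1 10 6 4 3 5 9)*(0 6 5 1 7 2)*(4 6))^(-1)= (0 2 7 9 5 10 1 3 4)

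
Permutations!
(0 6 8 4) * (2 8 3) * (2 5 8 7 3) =(0 6 2 7 3 5 8 4) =[6, 1, 7, 5, 0, 8, 2, 3, 4]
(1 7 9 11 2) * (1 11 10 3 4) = (1 7 9 10 3 4)(2 11) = [0, 7, 11, 4, 1, 5, 6, 9, 8, 10, 3, 2]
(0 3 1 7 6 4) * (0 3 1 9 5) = (0 1 7 6 4 3 9 5) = [1, 7, 2, 9, 3, 0, 4, 6, 8, 5]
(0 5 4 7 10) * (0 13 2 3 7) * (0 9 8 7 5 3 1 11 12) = (0 3 5 4 9 8 7 10 13 2 1 11 12) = [3, 11, 1, 5, 9, 4, 6, 10, 7, 8, 13, 12, 0, 2]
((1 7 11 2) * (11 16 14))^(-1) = ((1 7 16 14 11 2))^(-1) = (1 2 11 14 16 7)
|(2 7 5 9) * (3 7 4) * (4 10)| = |(2 10 4 3 7 5 9)| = 7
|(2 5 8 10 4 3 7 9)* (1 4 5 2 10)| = |(1 4 3 7 9 10 5 8)| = 8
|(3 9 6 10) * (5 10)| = |(3 9 6 5 10)| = 5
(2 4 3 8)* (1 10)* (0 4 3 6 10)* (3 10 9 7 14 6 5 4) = [3, 0, 10, 8, 5, 4, 9, 14, 2, 7, 1, 11, 12, 13, 6] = (0 3 8 2 10 1)(4 5)(6 9 7 14)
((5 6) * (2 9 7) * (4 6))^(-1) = ((2 9 7)(4 6 5))^(-1) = (2 7 9)(4 5 6)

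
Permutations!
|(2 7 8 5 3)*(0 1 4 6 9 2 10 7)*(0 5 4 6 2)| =|(0 1 6 9)(2 5 3 10 7 8 4)| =28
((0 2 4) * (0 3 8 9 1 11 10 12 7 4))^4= (1 7 9 12 8 10 3 11 4)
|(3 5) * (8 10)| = 2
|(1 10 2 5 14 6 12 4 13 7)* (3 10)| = |(1 3 10 2 5 14 6 12 4 13 7)| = 11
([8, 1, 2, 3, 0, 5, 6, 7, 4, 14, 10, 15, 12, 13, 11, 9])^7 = [8, 1, 2, 3, 0, 5, 6, 7, 4, 15, 10, 14, 12, 13, 9, 11]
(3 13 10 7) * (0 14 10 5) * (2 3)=(0 14 10 7 2 3 13 5)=[14, 1, 3, 13, 4, 0, 6, 2, 8, 9, 7, 11, 12, 5, 10]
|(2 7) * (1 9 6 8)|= 4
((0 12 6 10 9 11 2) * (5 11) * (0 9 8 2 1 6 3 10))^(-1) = (0 6 1 11 5 9 2 8 10 3 12)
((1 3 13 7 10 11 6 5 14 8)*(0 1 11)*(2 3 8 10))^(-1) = ((0 1 8 11 6 5 14 10)(2 3 13 7))^(-1) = (0 10 14 5 6 11 8 1)(2 7 13 3)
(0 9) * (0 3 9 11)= [11, 1, 2, 9, 4, 5, 6, 7, 8, 3, 10, 0]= (0 11)(3 9)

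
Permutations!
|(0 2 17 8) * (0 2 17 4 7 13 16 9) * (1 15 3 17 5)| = 13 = |(0 5 1 15 3 17 8 2 4 7 13 16 9)|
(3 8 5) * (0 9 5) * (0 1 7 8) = (0 9 5 3)(1 7 8) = [9, 7, 2, 0, 4, 3, 6, 8, 1, 5]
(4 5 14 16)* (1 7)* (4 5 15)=(1 7)(4 15)(5 14 16)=[0, 7, 2, 3, 15, 14, 6, 1, 8, 9, 10, 11, 12, 13, 16, 4, 5]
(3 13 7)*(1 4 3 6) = (1 4 3 13 7 6) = [0, 4, 2, 13, 3, 5, 1, 6, 8, 9, 10, 11, 12, 7]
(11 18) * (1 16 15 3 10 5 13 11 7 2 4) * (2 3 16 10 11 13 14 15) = (1 10 5 14 15 16 2 4)(3 11 18 7) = [0, 10, 4, 11, 1, 14, 6, 3, 8, 9, 5, 18, 12, 13, 15, 16, 2, 17, 7]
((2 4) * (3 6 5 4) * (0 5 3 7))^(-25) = (7)(3 6)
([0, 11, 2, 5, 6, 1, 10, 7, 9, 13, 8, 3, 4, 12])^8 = [0, 1, 2, 3, 6, 5, 10, 7, 9, 13, 8, 11, 4, 12]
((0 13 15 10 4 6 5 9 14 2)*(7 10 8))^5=(0 10 14 8 5 13 4 2 7 9 15 6)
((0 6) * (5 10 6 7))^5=((0 7 5 10 6))^5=(10)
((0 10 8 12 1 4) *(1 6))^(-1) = ((0 10 8 12 6 1 4))^(-1) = (0 4 1 6 12 8 10)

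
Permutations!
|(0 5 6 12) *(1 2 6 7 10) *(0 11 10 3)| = |(0 5 7 3)(1 2 6 12 11 10)| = 12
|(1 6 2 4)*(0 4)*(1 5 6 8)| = 10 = |(0 4 5 6 2)(1 8)|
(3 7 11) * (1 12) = (1 12)(3 7 11) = [0, 12, 2, 7, 4, 5, 6, 11, 8, 9, 10, 3, 1]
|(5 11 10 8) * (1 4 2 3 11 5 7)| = |(1 4 2 3 11 10 8 7)| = 8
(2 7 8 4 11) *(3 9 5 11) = (2 7 8 4 3 9 5 11) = [0, 1, 7, 9, 3, 11, 6, 8, 4, 5, 10, 2]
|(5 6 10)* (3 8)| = 6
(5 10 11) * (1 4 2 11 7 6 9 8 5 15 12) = [0, 4, 11, 3, 2, 10, 9, 6, 5, 8, 7, 15, 1, 13, 14, 12] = (1 4 2 11 15 12)(5 10 7 6 9 8)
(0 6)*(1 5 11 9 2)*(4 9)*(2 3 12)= (0 6)(1 5 11 4 9 3 12 2)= [6, 5, 1, 12, 9, 11, 0, 7, 8, 3, 10, 4, 2]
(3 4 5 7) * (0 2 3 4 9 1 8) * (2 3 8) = (0 3 9 1 2 8)(4 5 7) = [3, 2, 8, 9, 5, 7, 6, 4, 0, 1]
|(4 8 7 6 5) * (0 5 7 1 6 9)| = 8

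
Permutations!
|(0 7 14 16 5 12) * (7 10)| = 7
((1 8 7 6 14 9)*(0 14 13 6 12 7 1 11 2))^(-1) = ((0 14 9 11 2)(1 8)(6 13)(7 12))^(-1) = (0 2 11 9 14)(1 8)(6 13)(7 12)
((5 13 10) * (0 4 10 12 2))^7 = (13)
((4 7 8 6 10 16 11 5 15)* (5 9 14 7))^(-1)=((4 5 15)(6 10 16 11 9 14 7 8))^(-1)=(4 15 5)(6 8 7 14 9 11 16 10)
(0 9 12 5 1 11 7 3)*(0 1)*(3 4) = (0 9 12 5)(1 11 7 4 3) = [9, 11, 2, 1, 3, 0, 6, 4, 8, 12, 10, 7, 5]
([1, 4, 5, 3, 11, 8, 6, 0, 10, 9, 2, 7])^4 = [7, 0, 2, 3, 1, 5, 6, 11, 8, 9, 10, 4]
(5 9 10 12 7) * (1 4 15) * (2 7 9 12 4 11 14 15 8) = (1 11 14 15)(2 7 5 12 9 10 4 8) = [0, 11, 7, 3, 8, 12, 6, 5, 2, 10, 4, 14, 9, 13, 15, 1]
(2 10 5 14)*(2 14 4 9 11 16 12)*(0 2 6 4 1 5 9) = (0 2 10 9 11 16 12 6 4)(1 5) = [2, 5, 10, 3, 0, 1, 4, 7, 8, 11, 9, 16, 6, 13, 14, 15, 12]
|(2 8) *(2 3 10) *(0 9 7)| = 12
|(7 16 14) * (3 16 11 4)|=|(3 16 14 7 11 4)|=6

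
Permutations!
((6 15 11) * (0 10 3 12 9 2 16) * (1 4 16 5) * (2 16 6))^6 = (16)(1 5 2 11 15 6 4)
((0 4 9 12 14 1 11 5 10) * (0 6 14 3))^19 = (0 3 12 9 4)(1 11 5 10 6 14)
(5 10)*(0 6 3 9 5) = (0 6 3 9 5 10) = [6, 1, 2, 9, 4, 10, 3, 7, 8, 5, 0]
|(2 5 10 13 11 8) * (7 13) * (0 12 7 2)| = 6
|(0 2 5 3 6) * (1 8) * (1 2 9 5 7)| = 20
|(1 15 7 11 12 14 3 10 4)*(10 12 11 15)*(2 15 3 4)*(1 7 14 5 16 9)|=12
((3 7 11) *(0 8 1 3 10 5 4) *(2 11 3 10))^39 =(0 10)(1 4)(2 11)(3 7)(5 8)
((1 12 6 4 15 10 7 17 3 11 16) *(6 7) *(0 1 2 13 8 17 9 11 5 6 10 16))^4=((0 1 12 7 9 11)(2 13 8 17 3 5 6 4 15 16))^4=(0 9 12)(1 11 7)(2 3 15 8 6)(4 13 5 16 17)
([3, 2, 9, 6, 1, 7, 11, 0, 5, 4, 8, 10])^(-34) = [5, 9, 4, 7, 2, 10, 0, 8, 11, 1, 6, 3]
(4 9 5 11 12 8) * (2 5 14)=(2 5 11 12 8 4 9 14)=[0, 1, 5, 3, 9, 11, 6, 7, 4, 14, 10, 12, 8, 13, 2]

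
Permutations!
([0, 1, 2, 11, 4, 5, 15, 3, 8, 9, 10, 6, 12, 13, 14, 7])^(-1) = (3 7 15 6 11)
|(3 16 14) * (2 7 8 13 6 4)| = 6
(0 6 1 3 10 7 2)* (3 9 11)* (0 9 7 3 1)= (0 6)(1 7 2 9 11)(3 10)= [6, 7, 9, 10, 4, 5, 0, 2, 8, 11, 3, 1]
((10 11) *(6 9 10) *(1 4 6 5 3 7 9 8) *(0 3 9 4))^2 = (0 7 6 1 3 4 8)(5 10)(9 11)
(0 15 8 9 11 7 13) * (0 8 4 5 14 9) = (0 15 4 5 14 9 11 7 13 8) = [15, 1, 2, 3, 5, 14, 6, 13, 0, 11, 10, 7, 12, 8, 9, 4]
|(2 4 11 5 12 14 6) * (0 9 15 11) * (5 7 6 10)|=8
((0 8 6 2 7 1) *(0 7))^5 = ((0 8 6 2)(1 7))^5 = (0 8 6 2)(1 7)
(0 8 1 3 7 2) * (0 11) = (0 8 1 3 7 2 11) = [8, 3, 11, 7, 4, 5, 6, 2, 1, 9, 10, 0]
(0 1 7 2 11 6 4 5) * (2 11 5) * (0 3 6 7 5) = (0 1 5 3 6 4 2)(7 11) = [1, 5, 0, 6, 2, 3, 4, 11, 8, 9, 10, 7]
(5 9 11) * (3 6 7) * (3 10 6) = (5 9 11)(6 7 10) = [0, 1, 2, 3, 4, 9, 7, 10, 8, 11, 6, 5]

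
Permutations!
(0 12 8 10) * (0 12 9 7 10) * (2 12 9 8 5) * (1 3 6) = [8, 3, 12, 6, 4, 2, 1, 10, 0, 7, 9, 11, 5] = (0 8)(1 3 6)(2 12 5)(7 10 9)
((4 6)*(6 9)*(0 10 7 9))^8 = (0 7 6)(4 10 9)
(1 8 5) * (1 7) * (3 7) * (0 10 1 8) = (0 10 1)(3 7 8 5) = [10, 0, 2, 7, 4, 3, 6, 8, 5, 9, 1]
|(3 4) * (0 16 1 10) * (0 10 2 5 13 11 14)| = 8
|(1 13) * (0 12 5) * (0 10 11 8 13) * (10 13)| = |(0 12 5 13 1)(8 10 11)| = 15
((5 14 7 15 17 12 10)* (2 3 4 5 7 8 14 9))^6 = (2 3 4 5 9)(7 15 17 12 10)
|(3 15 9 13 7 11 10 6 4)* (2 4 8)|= |(2 4 3 15 9 13 7 11 10 6 8)|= 11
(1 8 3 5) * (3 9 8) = (1 3 5)(8 9) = [0, 3, 2, 5, 4, 1, 6, 7, 9, 8]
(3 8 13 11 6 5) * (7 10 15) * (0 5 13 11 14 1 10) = (0 5 3 8 11 6 13 14 1 10 15 7) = [5, 10, 2, 8, 4, 3, 13, 0, 11, 9, 15, 6, 12, 14, 1, 7]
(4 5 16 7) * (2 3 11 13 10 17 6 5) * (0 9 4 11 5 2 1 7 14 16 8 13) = (0 9 4 1 7 11)(2 3 5 8 13 10 17 6)(14 16) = [9, 7, 3, 5, 1, 8, 2, 11, 13, 4, 17, 0, 12, 10, 16, 15, 14, 6]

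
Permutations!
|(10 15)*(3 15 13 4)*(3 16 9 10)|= 10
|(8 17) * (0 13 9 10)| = |(0 13 9 10)(8 17)| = 4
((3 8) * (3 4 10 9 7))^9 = (3 10)(4 7)(8 9)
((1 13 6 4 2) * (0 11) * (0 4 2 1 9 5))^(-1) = (0 5 9 2 6 13 1 4 11)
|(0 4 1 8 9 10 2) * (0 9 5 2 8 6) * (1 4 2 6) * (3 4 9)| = |(0 2 3 4 9 10 8 5 6)| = 9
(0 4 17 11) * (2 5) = (0 4 17 11)(2 5) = [4, 1, 5, 3, 17, 2, 6, 7, 8, 9, 10, 0, 12, 13, 14, 15, 16, 11]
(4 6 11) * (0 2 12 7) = (0 2 12 7)(4 6 11) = [2, 1, 12, 3, 6, 5, 11, 0, 8, 9, 10, 4, 7]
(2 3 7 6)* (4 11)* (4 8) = (2 3 7 6)(4 11 8) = [0, 1, 3, 7, 11, 5, 2, 6, 4, 9, 10, 8]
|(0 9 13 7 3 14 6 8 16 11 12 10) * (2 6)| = |(0 9 13 7 3 14 2 6 8 16 11 12 10)| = 13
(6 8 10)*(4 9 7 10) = [0, 1, 2, 3, 9, 5, 8, 10, 4, 7, 6] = (4 9 7 10 6 8)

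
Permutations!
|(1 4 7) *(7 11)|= 4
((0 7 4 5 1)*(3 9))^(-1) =((0 7 4 5 1)(3 9))^(-1) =(0 1 5 4 7)(3 9)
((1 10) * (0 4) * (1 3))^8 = ((0 4)(1 10 3))^8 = (1 3 10)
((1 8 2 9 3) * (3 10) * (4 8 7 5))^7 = (1 10 2 4 7 3 9 8 5)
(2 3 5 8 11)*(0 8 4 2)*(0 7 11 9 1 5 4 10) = (0 8 9 1 5 10)(2 3 4)(7 11) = [8, 5, 3, 4, 2, 10, 6, 11, 9, 1, 0, 7]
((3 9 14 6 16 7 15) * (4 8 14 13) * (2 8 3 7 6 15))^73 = (2 15 8 7 14)(3 9 13 4)(6 16)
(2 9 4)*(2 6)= (2 9 4 6)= [0, 1, 9, 3, 6, 5, 2, 7, 8, 4]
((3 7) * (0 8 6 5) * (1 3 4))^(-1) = (0 5 6 8)(1 4 7 3)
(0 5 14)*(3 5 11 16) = (0 11 16 3 5 14) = [11, 1, 2, 5, 4, 14, 6, 7, 8, 9, 10, 16, 12, 13, 0, 15, 3]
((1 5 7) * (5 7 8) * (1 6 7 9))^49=((1 9)(5 8)(6 7))^49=(1 9)(5 8)(6 7)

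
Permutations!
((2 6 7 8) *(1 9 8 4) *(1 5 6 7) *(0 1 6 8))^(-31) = ((0 1 9)(2 7 4 5 8))^(-31) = (0 9 1)(2 8 5 4 7)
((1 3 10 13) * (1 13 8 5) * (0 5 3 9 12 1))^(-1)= (13)(0 5)(1 12 9)(3 8 10)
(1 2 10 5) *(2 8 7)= [0, 8, 10, 3, 4, 1, 6, 2, 7, 9, 5]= (1 8 7 2 10 5)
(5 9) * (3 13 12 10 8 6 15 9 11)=[0, 1, 2, 13, 4, 11, 15, 7, 6, 5, 8, 3, 10, 12, 14, 9]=(3 13 12 10 8 6 15 9 5 11)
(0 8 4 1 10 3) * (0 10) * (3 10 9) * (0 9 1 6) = (10)(0 8 4 6)(1 9 3) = [8, 9, 2, 1, 6, 5, 0, 7, 4, 3, 10]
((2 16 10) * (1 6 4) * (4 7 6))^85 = ((1 4)(2 16 10)(6 7))^85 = (1 4)(2 16 10)(6 7)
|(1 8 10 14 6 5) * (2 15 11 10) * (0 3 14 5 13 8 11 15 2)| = 12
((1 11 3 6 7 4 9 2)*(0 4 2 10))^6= ((0 4 9 10)(1 11 3 6 7 2))^6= (11)(0 9)(4 10)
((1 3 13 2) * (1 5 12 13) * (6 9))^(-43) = (1 3)(2 5 12 13)(6 9)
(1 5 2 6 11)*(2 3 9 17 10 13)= (1 5 3 9 17 10 13 2 6 11)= [0, 5, 6, 9, 4, 3, 11, 7, 8, 17, 13, 1, 12, 2, 14, 15, 16, 10]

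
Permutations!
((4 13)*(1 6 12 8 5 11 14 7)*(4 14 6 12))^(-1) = ((1 12 8 5 11 6 4 13 14 7))^(-1) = (1 7 14 13 4 6 11 5 8 12)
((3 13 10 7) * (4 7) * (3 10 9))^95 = (3 9 13)(4 10 7) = ((3 13 9)(4 7 10))^95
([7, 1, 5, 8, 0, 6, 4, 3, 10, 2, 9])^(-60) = [0, 1, 2, 3, 4, 5, 6, 7, 8, 9, 10]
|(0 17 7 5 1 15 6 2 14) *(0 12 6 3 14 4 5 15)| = |(0 17 7 15 3 14 12 6 2 4 5 1)| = 12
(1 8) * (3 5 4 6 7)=[0, 8, 2, 5, 6, 4, 7, 3, 1]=(1 8)(3 5 4 6 7)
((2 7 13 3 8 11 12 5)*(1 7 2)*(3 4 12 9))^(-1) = ((1 7 13 4 12 5)(3 8 11 9))^(-1) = (1 5 12 4 13 7)(3 9 11 8)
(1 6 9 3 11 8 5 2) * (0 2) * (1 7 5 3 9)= (0 2 7 5)(1 6)(3 11 8)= [2, 6, 7, 11, 4, 0, 1, 5, 3, 9, 10, 8]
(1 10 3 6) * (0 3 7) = [3, 10, 2, 6, 4, 5, 1, 0, 8, 9, 7] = (0 3 6 1 10 7)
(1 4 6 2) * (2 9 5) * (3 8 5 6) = [0, 4, 1, 8, 3, 2, 9, 7, 5, 6] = (1 4 3 8 5 2)(6 9)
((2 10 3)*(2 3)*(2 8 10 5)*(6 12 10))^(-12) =(12)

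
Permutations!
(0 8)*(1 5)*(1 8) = [1, 5, 2, 3, 4, 8, 6, 7, 0] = (0 1 5 8)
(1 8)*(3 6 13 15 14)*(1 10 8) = (3 6 13 15 14)(8 10) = [0, 1, 2, 6, 4, 5, 13, 7, 10, 9, 8, 11, 12, 15, 3, 14]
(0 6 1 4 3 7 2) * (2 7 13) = (0 6 1 4 3 13 2) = [6, 4, 0, 13, 3, 5, 1, 7, 8, 9, 10, 11, 12, 2]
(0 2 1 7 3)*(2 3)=(0 3)(1 7 2)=[3, 7, 1, 0, 4, 5, 6, 2]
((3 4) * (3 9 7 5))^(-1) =(3 5 7 9 4)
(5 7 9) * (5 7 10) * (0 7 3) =(0 7 9 3)(5 10) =[7, 1, 2, 0, 4, 10, 6, 9, 8, 3, 5]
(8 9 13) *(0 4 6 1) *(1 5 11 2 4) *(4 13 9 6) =(0 1)(2 13 8 6 5 11) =[1, 0, 13, 3, 4, 11, 5, 7, 6, 9, 10, 2, 12, 8]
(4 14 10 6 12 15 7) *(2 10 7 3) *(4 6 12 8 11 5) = (2 10 12 15 3)(4 14 7 6 8 11 5) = [0, 1, 10, 2, 14, 4, 8, 6, 11, 9, 12, 5, 15, 13, 7, 3]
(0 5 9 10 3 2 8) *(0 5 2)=(0 2 8 5 9 10 3)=[2, 1, 8, 0, 4, 9, 6, 7, 5, 10, 3]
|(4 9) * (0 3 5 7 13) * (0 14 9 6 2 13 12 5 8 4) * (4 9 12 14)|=|(0 3 8 9)(2 13 4 6)(5 7 14 12)|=4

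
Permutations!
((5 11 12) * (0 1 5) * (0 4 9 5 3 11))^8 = (12) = ((0 1 3 11 12 4 9 5))^8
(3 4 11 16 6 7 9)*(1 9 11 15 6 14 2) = (1 9 3 4 15 6 7 11 16 14 2) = [0, 9, 1, 4, 15, 5, 7, 11, 8, 3, 10, 16, 12, 13, 2, 6, 14]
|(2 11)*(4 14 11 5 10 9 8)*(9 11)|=|(2 5 10 11)(4 14 9 8)|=4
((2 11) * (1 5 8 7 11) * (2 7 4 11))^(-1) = (1 2 7 11 4 8 5) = ((1 5 8 4 11 7 2))^(-1)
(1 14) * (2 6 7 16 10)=(1 14)(2 6 7 16 10)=[0, 14, 6, 3, 4, 5, 7, 16, 8, 9, 2, 11, 12, 13, 1, 15, 10]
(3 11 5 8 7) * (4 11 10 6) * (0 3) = [3, 1, 2, 10, 11, 8, 4, 0, 7, 9, 6, 5] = (0 3 10 6 4 11 5 8 7)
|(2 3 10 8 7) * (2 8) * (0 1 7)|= |(0 1 7 8)(2 3 10)|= 12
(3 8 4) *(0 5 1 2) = [5, 2, 0, 8, 3, 1, 6, 7, 4] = (0 5 1 2)(3 8 4)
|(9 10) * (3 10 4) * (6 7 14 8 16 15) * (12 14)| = 28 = |(3 10 9 4)(6 7 12 14 8 16 15)|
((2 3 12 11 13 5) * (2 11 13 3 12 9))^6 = (2 9 3 11 5 13 12)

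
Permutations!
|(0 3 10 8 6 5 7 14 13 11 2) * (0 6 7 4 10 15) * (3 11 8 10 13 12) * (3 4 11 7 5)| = |(0 7 14 12 4 13 8 5 11 2 6 3 15)| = 13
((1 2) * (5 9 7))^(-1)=(1 2)(5 7 9)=((1 2)(5 9 7))^(-1)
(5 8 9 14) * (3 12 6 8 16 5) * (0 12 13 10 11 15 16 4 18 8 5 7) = (0 12 6 5 4 18 8 9 14 3 13 10 11 15 16 7) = [12, 1, 2, 13, 18, 4, 5, 0, 9, 14, 11, 15, 6, 10, 3, 16, 7, 17, 8]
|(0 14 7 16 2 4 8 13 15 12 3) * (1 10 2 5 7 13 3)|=33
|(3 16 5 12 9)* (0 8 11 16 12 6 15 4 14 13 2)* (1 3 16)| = 15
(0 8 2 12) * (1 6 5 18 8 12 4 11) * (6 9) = (0 12)(1 9 6 5 18 8 2 4 11) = [12, 9, 4, 3, 11, 18, 5, 7, 2, 6, 10, 1, 0, 13, 14, 15, 16, 17, 8]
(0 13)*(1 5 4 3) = (0 13)(1 5 4 3) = [13, 5, 2, 1, 3, 4, 6, 7, 8, 9, 10, 11, 12, 0]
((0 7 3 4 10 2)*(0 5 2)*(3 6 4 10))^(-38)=((0 7 6 4 3 10)(2 5))^(-38)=(0 3 6)(4 7 10)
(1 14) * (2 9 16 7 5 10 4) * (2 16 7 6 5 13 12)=[0, 14, 9, 3, 16, 10, 5, 13, 8, 7, 4, 11, 2, 12, 1, 15, 6]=(1 14)(2 9 7 13 12)(4 16 6 5 10)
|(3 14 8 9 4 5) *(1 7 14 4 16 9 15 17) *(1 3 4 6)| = 8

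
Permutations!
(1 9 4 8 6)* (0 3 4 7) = (0 3 4 8 6 1 9 7) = [3, 9, 2, 4, 8, 5, 1, 0, 6, 7]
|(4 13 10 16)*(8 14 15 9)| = |(4 13 10 16)(8 14 15 9)| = 4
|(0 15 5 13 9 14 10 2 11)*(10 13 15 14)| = |(0 14 13 9 10 2 11)(5 15)| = 14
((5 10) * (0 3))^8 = ((0 3)(5 10))^8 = (10)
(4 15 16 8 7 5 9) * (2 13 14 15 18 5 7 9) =(2 13 14 15 16 8 9 4 18 5) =[0, 1, 13, 3, 18, 2, 6, 7, 9, 4, 10, 11, 12, 14, 15, 16, 8, 17, 5]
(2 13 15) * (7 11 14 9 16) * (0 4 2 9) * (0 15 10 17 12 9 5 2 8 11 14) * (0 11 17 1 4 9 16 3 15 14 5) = (0 9 3 15)(1 4 8 17 12 16 7 5 2 13 10) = [9, 4, 13, 15, 8, 2, 6, 5, 17, 3, 1, 11, 16, 10, 14, 0, 7, 12]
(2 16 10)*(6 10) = [0, 1, 16, 3, 4, 5, 10, 7, 8, 9, 2, 11, 12, 13, 14, 15, 6] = (2 16 6 10)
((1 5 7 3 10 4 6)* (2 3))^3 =(1 2 4 5 3 6 7 10)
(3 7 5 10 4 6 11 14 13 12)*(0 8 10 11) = (0 8 10 4 6)(3 7 5 11 14 13 12) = [8, 1, 2, 7, 6, 11, 0, 5, 10, 9, 4, 14, 3, 12, 13]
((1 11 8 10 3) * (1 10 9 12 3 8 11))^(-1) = (3 12 9 8 10)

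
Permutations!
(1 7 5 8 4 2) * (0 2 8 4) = (0 2 1 7 5 4 8) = [2, 7, 1, 3, 8, 4, 6, 5, 0]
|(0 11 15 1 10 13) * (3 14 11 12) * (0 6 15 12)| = 20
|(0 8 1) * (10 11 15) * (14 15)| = |(0 8 1)(10 11 14 15)| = 12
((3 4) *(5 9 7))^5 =((3 4)(5 9 7))^5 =(3 4)(5 7 9)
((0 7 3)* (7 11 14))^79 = ((0 11 14 7 3))^79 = (0 3 7 14 11)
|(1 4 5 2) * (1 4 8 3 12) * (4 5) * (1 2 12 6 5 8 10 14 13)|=12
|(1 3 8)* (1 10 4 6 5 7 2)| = 9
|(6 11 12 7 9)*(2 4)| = |(2 4)(6 11 12 7 9)| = 10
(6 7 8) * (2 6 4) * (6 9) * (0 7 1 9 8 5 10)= [7, 9, 8, 3, 2, 10, 1, 5, 4, 6, 0]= (0 7 5 10)(1 9 6)(2 8 4)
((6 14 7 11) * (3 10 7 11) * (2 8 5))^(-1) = ((2 8 5)(3 10 7)(6 14 11))^(-1) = (2 5 8)(3 7 10)(6 11 14)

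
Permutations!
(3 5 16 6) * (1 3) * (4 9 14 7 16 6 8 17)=(1 3 5 6)(4 9 14 7 16 8 17)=[0, 3, 2, 5, 9, 6, 1, 16, 17, 14, 10, 11, 12, 13, 7, 15, 8, 4]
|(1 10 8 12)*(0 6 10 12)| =|(0 6 10 8)(1 12)| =4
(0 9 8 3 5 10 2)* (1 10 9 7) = [7, 10, 0, 5, 4, 9, 6, 1, 3, 8, 2] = (0 7 1 10 2)(3 5 9 8)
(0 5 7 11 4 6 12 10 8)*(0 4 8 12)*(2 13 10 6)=(0 5 7 11 8 4 2 13 10 12 6)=[5, 1, 13, 3, 2, 7, 0, 11, 4, 9, 12, 8, 6, 10]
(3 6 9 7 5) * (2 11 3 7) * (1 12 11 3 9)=(1 12 11 9 2 3 6)(5 7)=[0, 12, 3, 6, 4, 7, 1, 5, 8, 2, 10, 9, 11]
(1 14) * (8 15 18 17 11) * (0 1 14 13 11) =(0 1 13 11 8 15 18 17) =[1, 13, 2, 3, 4, 5, 6, 7, 15, 9, 10, 8, 12, 11, 14, 18, 16, 0, 17]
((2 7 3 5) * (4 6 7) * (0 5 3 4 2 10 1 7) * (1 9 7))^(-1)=(0 6 4 7 9 10 5)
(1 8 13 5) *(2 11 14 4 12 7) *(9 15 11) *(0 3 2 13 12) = (0 3 2 9 15 11 14 4)(1 8 12 7 13 5) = [3, 8, 9, 2, 0, 1, 6, 13, 12, 15, 10, 14, 7, 5, 4, 11]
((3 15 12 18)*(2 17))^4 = ((2 17)(3 15 12 18))^4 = (18)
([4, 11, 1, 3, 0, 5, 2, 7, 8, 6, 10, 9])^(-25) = (11)(0 4)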